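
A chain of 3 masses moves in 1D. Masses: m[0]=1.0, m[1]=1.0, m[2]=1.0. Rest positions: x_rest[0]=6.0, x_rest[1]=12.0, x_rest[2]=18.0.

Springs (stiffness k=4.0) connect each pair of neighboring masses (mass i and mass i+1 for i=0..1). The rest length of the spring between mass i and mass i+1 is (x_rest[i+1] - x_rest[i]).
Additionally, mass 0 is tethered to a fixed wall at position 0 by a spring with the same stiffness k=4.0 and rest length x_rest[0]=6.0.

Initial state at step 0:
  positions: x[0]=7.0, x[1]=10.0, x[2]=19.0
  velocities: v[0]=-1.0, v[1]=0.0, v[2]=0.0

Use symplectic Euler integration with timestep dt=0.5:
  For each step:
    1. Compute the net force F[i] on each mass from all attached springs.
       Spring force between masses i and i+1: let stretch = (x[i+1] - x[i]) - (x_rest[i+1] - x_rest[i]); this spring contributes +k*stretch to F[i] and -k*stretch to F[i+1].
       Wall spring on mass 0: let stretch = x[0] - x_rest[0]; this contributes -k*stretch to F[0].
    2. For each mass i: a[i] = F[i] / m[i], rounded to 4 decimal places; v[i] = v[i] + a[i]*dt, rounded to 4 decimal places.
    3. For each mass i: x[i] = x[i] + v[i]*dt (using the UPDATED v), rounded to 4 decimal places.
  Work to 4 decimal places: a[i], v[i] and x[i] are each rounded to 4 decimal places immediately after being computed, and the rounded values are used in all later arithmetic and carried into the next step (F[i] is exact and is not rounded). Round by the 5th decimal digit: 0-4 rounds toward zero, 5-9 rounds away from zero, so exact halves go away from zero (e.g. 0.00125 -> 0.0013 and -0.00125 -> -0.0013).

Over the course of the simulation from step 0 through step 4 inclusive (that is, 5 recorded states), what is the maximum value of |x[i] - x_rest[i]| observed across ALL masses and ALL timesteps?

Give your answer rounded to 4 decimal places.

Step 0: x=[7.0000 10.0000 19.0000] v=[-1.0000 0.0000 0.0000]
Step 1: x=[2.5000 16.0000 16.0000] v=[-9.0000 12.0000 -6.0000]
Step 2: x=[9.0000 8.5000 19.0000] v=[13.0000 -15.0000 6.0000]
Step 3: x=[6.0000 12.0000 17.5000] v=[-6.0000 7.0000 -3.0000]
Step 4: x=[3.0000 15.0000 16.5000] v=[-6.0000 6.0000 -2.0000]
Max displacement = 4.0000

Answer: 4.0000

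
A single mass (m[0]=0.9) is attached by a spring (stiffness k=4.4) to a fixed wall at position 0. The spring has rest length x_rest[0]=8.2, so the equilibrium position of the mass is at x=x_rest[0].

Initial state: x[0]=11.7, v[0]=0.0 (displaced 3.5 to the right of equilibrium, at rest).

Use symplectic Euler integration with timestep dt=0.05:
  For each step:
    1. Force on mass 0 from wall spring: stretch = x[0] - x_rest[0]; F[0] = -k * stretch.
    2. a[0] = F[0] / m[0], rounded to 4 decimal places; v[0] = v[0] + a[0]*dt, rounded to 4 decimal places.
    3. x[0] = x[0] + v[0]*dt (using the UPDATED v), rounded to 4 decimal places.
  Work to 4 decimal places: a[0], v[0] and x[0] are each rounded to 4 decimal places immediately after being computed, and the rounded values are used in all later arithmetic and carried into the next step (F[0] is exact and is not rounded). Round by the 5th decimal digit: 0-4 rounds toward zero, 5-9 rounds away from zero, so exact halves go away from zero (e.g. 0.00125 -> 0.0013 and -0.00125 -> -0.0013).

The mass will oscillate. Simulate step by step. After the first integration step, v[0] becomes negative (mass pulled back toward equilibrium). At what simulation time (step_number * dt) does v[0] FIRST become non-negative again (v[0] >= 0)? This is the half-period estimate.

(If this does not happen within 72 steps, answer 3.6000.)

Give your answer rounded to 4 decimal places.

Answer: 1.4500

Derivation:
Step 0: x=[11.7000] v=[0.0000]
Step 1: x=[11.6572] v=[-0.8556]
Step 2: x=[11.5722] v=[-1.7007]
Step 3: x=[11.4460] v=[-2.5250]
Step 4: x=[11.2801] v=[-3.3185]
Step 5: x=[11.0765] v=[-4.0714]
Step 6: x=[10.8378] v=[-4.7745]
Step 7: x=[10.5668] v=[-5.4193]
Step 8: x=[10.2669] v=[-5.9979]
Step 9: x=[9.9417] v=[-6.5031]
Step 10: x=[9.5953] v=[-6.9289]
Step 11: x=[9.2318] v=[-7.2700]
Step 12: x=[8.8557] v=[-7.5222]
Step 13: x=[8.4716] v=[-7.6825]
Step 14: x=[8.0842] v=[-7.7489]
Step 15: x=[7.6982] v=[-7.7206]
Step 16: x=[7.3183] v=[-7.5979]
Step 17: x=[6.9492] v=[-7.3824]
Step 18: x=[6.5954] v=[-7.0767]
Step 19: x=[6.2612] v=[-6.6845]
Step 20: x=[5.9507] v=[-6.2106]
Step 21: x=[5.6677] v=[-5.6608]
Step 22: x=[5.4156] v=[-5.0418]
Step 23: x=[5.1975] v=[-4.3612]
Step 24: x=[5.0161] v=[-3.6273]
Step 25: x=[4.8737] v=[-2.8490]
Step 26: x=[4.7719] v=[-2.0359]
Step 27: x=[4.7120] v=[-1.1979]
Step 28: x=[4.6947] v=[-0.3453]
Step 29: x=[4.7203] v=[0.5116]
First v>=0 after going negative at step 29, time=1.4500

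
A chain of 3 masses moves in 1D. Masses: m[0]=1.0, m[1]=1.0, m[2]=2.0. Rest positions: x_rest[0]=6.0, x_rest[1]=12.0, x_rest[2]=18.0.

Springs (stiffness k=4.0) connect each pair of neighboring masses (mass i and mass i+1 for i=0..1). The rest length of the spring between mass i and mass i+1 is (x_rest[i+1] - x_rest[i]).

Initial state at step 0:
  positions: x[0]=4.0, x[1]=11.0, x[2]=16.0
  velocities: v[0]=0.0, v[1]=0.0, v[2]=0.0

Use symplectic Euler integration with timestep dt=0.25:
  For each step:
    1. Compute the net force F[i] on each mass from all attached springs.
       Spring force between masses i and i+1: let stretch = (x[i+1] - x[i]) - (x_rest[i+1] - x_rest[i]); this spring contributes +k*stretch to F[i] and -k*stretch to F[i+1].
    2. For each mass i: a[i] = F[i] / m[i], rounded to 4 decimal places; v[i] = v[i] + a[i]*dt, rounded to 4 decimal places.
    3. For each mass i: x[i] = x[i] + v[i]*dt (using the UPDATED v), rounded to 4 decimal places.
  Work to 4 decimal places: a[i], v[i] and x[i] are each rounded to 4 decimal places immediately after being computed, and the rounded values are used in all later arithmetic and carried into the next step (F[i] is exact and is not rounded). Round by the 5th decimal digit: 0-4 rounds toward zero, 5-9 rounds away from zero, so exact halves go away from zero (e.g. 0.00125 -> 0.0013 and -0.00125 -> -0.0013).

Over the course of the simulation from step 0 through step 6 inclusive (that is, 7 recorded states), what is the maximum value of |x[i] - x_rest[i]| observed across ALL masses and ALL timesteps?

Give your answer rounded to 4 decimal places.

Answer: 2.5195

Derivation:
Step 0: x=[4.0000 11.0000 16.0000] v=[0.0000 0.0000 0.0000]
Step 1: x=[4.2500 10.5000 16.1250] v=[1.0000 -2.0000 0.5000]
Step 2: x=[4.5625 9.8438 16.2969] v=[1.2500 -2.6250 0.6875]
Step 3: x=[4.6953 9.4805 16.4122] v=[0.5313 -1.4532 0.4610]
Step 4: x=[4.5244 9.6538 16.4110] v=[-0.6835 0.6933 -0.0049]
Step 5: x=[4.1359 10.2341 16.3151] v=[-1.5541 2.3211 -0.3835]
Step 6: x=[3.7719 10.8101 16.2091] v=[-1.4559 2.3039 -0.4240]
Max displacement = 2.5195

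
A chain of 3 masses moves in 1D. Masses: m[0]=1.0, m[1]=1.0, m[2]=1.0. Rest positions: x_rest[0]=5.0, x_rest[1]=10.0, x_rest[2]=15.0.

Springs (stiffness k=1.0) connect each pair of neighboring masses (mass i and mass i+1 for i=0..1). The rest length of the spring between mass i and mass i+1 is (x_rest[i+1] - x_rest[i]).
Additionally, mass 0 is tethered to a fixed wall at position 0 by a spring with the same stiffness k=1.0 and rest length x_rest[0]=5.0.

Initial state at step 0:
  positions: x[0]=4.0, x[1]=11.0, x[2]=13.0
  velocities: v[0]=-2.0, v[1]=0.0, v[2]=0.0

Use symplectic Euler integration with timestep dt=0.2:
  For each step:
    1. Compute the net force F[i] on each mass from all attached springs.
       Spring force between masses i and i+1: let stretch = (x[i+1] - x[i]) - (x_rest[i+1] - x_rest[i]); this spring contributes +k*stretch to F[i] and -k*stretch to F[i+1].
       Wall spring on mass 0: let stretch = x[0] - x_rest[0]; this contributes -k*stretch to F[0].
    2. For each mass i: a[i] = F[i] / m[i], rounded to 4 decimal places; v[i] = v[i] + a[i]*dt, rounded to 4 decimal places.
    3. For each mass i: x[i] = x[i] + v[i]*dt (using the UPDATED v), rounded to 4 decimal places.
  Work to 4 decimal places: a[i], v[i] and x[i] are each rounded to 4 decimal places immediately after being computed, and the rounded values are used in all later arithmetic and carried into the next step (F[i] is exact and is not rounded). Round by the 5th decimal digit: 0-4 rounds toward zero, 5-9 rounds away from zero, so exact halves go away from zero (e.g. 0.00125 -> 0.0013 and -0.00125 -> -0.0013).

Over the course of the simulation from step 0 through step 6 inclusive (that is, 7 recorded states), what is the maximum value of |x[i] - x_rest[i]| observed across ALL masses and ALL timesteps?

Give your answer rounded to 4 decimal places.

Step 0: x=[4.0000 11.0000 13.0000] v=[-2.0000 0.0000 0.0000]
Step 1: x=[3.7200 10.8000 13.1200] v=[-1.4000 -1.0000 0.6000]
Step 2: x=[3.5744 10.4096 13.3472] v=[-0.7280 -1.9520 1.1360]
Step 3: x=[3.5592 9.8633 13.6569] v=[-0.0758 -2.7315 1.5485]
Step 4: x=[3.6538 9.2166 14.0149] v=[0.4732 -3.2336 1.7898]
Step 5: x=[3.8248 8.5393 14.3809] v=[0.8550 -3.3865 1.8301]
Step 6: x=[4.0314 7.9071 14.7133] v=[1.0329 -3.1611 1.6618]
Max displacement = 2.0929

Answer: 2.0929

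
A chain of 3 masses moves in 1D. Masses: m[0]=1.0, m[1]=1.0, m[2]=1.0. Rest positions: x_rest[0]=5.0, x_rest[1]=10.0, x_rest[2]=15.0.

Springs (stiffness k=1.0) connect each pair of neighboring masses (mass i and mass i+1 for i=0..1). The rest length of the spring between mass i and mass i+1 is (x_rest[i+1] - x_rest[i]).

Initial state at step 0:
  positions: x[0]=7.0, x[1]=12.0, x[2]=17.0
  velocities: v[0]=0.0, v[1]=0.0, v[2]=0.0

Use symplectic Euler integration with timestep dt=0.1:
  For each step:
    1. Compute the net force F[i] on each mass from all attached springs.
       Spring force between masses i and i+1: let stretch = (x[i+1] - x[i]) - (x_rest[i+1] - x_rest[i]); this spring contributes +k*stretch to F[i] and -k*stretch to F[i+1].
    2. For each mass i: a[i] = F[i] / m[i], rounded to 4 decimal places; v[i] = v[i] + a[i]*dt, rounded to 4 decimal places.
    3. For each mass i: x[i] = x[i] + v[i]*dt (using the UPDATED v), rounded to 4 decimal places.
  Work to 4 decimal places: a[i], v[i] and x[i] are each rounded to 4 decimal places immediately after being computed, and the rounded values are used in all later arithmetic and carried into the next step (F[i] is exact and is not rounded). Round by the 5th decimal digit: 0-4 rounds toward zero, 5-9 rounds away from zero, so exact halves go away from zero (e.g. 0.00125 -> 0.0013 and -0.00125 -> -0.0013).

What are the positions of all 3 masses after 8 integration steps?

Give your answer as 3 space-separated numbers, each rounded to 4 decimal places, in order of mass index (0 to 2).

Step 0: x=[7.0000 12.0000 17.0000] v=[0.0000 0.0000 0.0000]
Step 1: x=[7.0000 12.0000 17.0000] v=[0.0000 0.0000 0.0000]
Step 2: x=[7.0000 12.0000 17.0000] v=[0.0000 0.0000 0.0000]
Step 3: x=[7.0000 12.0000 17.0000] v=[0.0000 0.0000 0.0000]
Step 4: x=[7.0000 12.0000 17.0000] v=[0.0000 0.0000 0.0000]
Step 5: x=[7.0000 12.0000 17.0000] v=[0.0000 0.0000 0.0000]
Step 6: x=[7.0000 12.0000 17.0000] v=[0.0000 0.0000 0.0000]
Step 7: x=[7.0000 12.0000 17.0000] v=[0.0000 0.0000 0.0000]
Step 8: x=[7.0000 12.0000 17.0000] v=[0.0000 0.0000 0.0000]

Answer: 7.0000 12.0000 17.0000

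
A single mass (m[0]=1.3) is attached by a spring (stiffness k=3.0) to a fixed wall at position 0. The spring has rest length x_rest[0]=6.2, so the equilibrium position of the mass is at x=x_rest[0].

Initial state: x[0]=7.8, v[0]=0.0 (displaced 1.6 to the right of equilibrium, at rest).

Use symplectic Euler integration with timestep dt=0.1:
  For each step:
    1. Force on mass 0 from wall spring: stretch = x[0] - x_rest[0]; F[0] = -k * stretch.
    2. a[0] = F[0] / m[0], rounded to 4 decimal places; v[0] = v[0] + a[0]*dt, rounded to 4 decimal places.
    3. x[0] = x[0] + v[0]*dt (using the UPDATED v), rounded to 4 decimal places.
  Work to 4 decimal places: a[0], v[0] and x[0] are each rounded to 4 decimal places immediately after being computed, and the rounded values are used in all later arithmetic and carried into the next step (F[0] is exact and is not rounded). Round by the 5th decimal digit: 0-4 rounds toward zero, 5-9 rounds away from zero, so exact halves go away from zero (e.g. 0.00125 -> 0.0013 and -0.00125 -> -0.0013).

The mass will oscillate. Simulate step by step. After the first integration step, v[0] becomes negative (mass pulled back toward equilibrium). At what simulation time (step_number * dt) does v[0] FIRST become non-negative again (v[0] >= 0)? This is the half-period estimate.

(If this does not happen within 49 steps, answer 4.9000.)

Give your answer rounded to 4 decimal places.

Answer: 2.1000

Derivation:
Step 0: x=[7.8000] v=[0.0000]
Step 1: x=[7.7631] v=[-0.3692]
Step 2: x=[7.6901] v=[-0.7299]
Step 3: x=[7.5827] v=[-1.0738]
Step 4: x=[7.4434] v=[-1.3929]
Step 5: x=[7.2754] v=[-1.6798]
Step 6: x=[7.0826] v=[-1.9280]
Step 7: x=[6.8694] v=[-2.1317]
Step 8: x=[6.6408] v=[-2.2862]
Step 9: x=[6.4020] v=[-2.3879]
Step 10: x=[6.1586] v=[-2.4345]
Step 11: x=[5.9161] v=[-2.4250]
Step 12: x=[5.6802] v=[-2.3595]
Step 13: x=[5.4562] v=[-2.2396]
Step 14: x=[5.2494] v=[-2.0680]
Step 15: x=[5.0645] v=[-1.8486]
Step 16: x=[4.9058] v=[-1.5866]
Step 17: x=[4.7770] v=[-1.2879]
Step 18: x=[4.6811] v=[-0.9595]
Step 19: x=[4.6202] v=[-0.6090]
Step 20: x=[4.5958] v=[-0.2444]
Step 21: x=[4.6084] v=[0.1258]
First v>=0 after going negative at step 21, time=2.1000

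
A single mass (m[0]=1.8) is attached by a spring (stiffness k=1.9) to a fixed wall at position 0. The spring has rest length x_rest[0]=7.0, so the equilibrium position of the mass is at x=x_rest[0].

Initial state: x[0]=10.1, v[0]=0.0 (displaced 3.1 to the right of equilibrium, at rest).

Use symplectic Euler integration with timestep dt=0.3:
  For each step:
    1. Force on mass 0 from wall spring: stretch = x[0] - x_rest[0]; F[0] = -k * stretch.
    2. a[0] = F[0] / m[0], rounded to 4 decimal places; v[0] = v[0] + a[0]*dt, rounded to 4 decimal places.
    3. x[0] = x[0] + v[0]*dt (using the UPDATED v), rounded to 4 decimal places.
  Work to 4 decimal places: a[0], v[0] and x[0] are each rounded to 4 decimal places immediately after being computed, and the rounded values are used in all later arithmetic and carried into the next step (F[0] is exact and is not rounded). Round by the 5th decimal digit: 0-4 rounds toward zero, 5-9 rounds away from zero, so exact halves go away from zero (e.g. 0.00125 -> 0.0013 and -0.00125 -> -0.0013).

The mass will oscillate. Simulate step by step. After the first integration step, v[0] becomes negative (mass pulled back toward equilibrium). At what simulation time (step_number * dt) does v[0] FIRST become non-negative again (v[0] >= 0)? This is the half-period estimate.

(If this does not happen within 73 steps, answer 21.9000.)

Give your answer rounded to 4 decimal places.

Step 0: x=[10.1000] v=[0.0000]
Step 1: x=[9.8055] v=[-0.9817]
Step 2: x=[9.2445] v=[-1.8701]
Step 3: x=[8.4702] v=[-2.5809]
Step 4: x=[7.5563] v=[-3.0465]
Step 5: x=[6.5895] v=[-3.2227]
Step 6: x=[5.6617] v=[-3.0927]
Step 7: x=[4.8610] v=[-2.6689]
Step 8: x=[4.2635] v=[-1.9916]
Step 9: x=[3.9260] v=[-1.1251]
Step 10: x=[3.8805] v=[-0.1517]
Step 11: x=[4.1313] v=[0.8361]
First v>=0 after going negative at step 11, time=3.3000

Answer: 3.3000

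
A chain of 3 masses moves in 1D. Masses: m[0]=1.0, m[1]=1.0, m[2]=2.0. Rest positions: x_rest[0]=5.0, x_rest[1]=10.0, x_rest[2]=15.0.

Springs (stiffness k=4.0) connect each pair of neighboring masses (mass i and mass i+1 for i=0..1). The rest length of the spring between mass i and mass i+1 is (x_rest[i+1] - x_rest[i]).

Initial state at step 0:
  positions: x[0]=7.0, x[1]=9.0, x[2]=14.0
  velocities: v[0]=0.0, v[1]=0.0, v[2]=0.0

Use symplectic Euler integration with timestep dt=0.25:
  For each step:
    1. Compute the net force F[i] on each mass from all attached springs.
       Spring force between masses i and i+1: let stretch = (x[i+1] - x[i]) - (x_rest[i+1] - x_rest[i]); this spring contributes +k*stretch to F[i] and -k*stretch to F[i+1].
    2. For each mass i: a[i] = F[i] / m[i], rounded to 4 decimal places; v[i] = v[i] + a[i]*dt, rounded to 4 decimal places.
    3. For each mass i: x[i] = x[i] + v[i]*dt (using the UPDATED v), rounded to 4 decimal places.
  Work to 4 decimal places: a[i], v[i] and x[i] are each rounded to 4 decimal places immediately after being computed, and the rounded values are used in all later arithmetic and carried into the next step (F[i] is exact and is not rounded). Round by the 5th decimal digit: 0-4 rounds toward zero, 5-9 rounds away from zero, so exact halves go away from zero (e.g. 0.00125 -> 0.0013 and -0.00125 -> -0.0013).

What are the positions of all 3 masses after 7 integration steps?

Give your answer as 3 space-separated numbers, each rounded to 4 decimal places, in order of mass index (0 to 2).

Step 0: x=[7.0000 9.0000 14.0000] v=[0.0000 0.0000 0.0000]
Step 1: x=[6.2500 9.7500 14.0000] v=[-3.0000 3.0000 0.0000]
Step 2: x=[5.1250 10.6875 14.0938] v=[-4.5000 3.7500 0.3750]
Step 3: x=[4.1406 11.0860 14.3868] v=[-3.9375 1.5938 1.1719]
Step 4: x=[3.6426 10.5733 14.8922] v=[-1.9921 -2.0508 2.0215]
Step 5: x=[3.6273 9.4077 15.4827] v=[-0.0614 -4.6626 2.3621]
Step 6: x=[3.8071 8.3157 15.9389] v=[0.7190 -4.3680 1.8246]
Step 7: x=[3.8640 8.0024 16.0672] v=[0.2276 -1.2534 0.5130]

Answer: 3.8640 8.0024 16.0672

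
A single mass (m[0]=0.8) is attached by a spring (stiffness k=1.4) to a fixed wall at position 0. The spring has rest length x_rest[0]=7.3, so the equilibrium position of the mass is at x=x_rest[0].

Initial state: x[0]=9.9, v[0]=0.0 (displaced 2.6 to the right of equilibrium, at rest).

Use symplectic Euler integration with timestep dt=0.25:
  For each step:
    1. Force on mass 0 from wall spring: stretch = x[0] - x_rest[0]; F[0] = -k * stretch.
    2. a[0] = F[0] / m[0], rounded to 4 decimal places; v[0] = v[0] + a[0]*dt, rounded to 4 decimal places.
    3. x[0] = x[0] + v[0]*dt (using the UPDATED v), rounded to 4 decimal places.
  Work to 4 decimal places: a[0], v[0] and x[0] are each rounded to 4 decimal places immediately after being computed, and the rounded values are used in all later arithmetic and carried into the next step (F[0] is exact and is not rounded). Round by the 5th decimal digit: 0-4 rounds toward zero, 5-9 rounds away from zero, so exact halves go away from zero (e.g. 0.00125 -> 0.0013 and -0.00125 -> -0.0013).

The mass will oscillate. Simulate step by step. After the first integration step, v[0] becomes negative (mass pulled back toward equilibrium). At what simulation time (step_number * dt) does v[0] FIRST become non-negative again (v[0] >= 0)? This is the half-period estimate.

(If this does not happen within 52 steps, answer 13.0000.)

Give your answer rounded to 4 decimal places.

Answer: 2.5000

Derivation:
Step 0: x=[9.9000] v=[0.0000]
Step 1: x=[9.6156] v=[-1.1375]
Step 2: x=[9.0780] v=[-2.1506]
Step 3: x=[8.3459] v=[-2.9285]
Step 4: x=[7.4994] v=[-3.3861]
Step 5: x=[6.6311] v=[-3.4734]
Step 6: x=[5.8359] v=[-3.1808]
Step 7: x=[5.2008] v=[-2.5403]
Step 8: x=[4.7953] v=[-1.6219]
Step 9: x=[4.6638] v=[-0.5261]
Step 10: x=[4.8206] v=[0.6273]
First v>=0 after going negative at step 10, time=2.5000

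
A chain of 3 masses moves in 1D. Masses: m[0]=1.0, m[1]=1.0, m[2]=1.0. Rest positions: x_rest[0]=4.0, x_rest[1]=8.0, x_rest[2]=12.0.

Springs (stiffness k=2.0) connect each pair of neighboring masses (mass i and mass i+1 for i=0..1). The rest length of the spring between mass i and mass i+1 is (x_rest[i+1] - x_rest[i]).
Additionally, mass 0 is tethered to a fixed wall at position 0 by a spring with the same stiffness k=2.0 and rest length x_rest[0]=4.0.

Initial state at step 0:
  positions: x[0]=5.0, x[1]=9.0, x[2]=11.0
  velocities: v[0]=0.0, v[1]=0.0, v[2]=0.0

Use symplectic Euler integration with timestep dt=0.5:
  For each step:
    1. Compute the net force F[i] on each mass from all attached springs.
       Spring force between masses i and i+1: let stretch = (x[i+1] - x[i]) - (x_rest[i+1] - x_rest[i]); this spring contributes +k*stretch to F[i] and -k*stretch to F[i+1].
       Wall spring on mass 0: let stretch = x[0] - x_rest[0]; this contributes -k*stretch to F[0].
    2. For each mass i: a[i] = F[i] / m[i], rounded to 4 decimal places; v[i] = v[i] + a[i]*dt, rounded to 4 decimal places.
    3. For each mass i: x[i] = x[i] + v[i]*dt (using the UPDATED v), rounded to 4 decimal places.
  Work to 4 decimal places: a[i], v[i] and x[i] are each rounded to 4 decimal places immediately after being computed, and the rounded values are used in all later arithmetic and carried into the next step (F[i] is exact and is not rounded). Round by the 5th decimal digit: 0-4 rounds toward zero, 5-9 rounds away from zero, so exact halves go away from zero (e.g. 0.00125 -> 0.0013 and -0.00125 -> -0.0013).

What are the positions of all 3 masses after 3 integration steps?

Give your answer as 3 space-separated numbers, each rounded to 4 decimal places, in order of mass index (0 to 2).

Answer: 2.6250 7.5000 13.1250

Derivation:
Step 0: x=[5.0000 9.0000 11.0000] v=[0.0000 0.0000 0.0000]
Step 1: x=[4.5000 8.0000 12.0000] v=[-1.0000 -2.0000 2.0000]
Step 2: x=[3.5000 7.2500 13.0000] v=[-2.0000 -1.5000 2.0000]
Step 3: x=[2.6250 7.5000 13.1250] v=[-1.7500 0.5000 0.2500]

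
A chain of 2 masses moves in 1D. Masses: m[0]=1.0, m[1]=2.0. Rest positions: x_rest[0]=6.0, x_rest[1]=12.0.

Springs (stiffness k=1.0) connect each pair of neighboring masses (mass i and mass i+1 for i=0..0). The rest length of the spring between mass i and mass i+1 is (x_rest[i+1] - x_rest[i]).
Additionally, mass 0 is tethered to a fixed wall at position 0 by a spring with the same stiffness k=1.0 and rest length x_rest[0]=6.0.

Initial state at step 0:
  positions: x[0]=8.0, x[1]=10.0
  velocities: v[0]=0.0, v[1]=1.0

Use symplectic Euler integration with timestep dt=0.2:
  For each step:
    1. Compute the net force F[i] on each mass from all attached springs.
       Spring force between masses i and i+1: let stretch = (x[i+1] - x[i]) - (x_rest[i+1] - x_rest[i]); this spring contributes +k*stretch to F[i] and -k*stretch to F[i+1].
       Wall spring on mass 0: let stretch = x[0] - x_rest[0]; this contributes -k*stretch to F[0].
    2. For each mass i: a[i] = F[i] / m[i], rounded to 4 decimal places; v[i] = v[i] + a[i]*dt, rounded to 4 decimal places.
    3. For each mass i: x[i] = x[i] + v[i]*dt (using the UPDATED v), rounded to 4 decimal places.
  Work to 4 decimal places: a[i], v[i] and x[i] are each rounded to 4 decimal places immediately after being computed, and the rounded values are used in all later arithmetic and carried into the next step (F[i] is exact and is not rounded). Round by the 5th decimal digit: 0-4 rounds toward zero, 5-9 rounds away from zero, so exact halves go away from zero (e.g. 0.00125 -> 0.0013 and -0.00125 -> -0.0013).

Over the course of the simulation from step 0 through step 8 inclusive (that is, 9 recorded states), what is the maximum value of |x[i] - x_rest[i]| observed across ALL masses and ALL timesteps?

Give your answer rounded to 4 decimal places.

Answer: 2.3011

Derivation:
Step 0: x=[8.0000 10.0000] v=[0.0000 1.0000]
Step 1: x=[7.7600 10.2800] v=[-1.2000 1.4000]
Step 2: x=[7.3104 10.6296] v=[-2.2480 1.7480]
Step 3: x=[6.7012 11.0328] v=[-3.0462 2.0161]
Step 4: x=[5.9972 11.4694] v=[-3.5201 2.1829]
Step 5: x=[5.2722 11.9165] v=[-3.6251 2.2357]
Step 6: x=[4.6021 12.3508] v=[-3.3507 2.1713]
Step 7: x=[4.0578 12.7501] v=[-2.7214 1.9964]
Step 8: x=[3.6989 13.0955] v=[-1.7945 1.7272]
Max displacement = 2.3011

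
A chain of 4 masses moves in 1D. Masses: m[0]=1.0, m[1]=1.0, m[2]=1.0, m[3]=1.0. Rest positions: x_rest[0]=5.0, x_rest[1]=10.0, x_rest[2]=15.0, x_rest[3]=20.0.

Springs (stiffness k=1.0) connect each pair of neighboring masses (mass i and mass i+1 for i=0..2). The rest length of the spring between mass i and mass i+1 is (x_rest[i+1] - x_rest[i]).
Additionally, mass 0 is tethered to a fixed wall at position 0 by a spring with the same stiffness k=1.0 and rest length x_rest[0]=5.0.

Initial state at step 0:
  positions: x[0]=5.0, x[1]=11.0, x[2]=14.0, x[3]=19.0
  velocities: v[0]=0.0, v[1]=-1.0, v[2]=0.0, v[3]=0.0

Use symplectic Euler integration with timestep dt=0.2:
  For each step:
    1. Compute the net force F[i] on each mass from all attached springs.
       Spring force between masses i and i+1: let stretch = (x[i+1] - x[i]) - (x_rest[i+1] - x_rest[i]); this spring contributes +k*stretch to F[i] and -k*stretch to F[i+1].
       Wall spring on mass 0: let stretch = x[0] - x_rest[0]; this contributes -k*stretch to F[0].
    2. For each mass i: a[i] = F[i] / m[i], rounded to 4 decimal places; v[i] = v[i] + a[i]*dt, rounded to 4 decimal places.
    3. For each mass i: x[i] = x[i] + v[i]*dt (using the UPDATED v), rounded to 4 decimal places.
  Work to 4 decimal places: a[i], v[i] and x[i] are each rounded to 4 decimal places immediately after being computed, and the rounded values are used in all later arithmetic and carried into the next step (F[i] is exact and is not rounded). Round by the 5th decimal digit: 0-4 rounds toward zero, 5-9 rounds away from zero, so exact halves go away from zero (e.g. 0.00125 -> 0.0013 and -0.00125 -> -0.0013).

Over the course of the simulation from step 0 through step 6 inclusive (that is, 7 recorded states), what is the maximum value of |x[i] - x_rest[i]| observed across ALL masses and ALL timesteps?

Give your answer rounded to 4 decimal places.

Answer: 1.4004

Derivation:
Step 0: x=[5.0000 11.0000 14.0000 19.0000] v=[0.0000 -1.0000 0.0000 0.0000]
Step 1: x=[5.0400 10.6800 14.0800 19.0000] v=[0.2000 -1.6000 0.4000 0.0000]
Step 2: x=[5.1040 10.2704 14.2208 19.0032] v=[0.3200 -2.0480 0.7040 0.0160]
Step 3: x=[5.1705 9.8122 14.3949 19.0151] v=[0.3325 -2.2912 0.8704 0.0595]
Step 4: x=[5.2158 9.3516 14.5705 19.0422] v=[0.2267 -2.3030 0.8779 0.1355]
Step 5: x=[5.2179 8.9343 14.7162 19.0904] v=[0.0107 -2.0864 0.7285 0.2412]
Step 6: x=[5.1600 8.5996 14.8056 19.1637] v=[-0.2896 -1.6733 0.4470 0.3664]
Max displacement = 1.4004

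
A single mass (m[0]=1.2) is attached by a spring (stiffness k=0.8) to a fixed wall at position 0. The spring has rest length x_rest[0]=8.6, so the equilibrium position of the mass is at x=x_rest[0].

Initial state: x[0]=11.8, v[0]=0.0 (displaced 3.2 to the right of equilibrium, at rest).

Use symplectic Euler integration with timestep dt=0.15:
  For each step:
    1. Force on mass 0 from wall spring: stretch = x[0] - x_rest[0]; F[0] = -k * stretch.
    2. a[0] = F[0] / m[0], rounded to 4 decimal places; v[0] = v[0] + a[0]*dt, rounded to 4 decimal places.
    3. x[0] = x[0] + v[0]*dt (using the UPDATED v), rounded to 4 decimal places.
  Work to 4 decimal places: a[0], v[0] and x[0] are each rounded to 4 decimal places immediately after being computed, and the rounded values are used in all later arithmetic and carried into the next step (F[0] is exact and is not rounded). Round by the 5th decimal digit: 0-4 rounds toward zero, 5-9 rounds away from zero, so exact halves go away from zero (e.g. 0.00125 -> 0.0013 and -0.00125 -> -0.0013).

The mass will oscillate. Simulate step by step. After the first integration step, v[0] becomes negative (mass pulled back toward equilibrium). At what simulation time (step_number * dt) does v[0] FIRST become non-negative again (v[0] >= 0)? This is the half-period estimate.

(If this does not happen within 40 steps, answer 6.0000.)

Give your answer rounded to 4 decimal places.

Step 0: x=[11.8000] v=[0.0000]
Step 1: x=[11.7520] v=[-0.3200]
Step 2: x=[11.6567] v=[-0.6352]
Step 3: x=[11.5156] v=[-0.9409]
Step 4: x=[11.3307] v=[-1.2325]
Step 5: x=[11.1049] v=[-1.5056]
Step 6: x=[10.8415] v=[-1.7561]
Step 7: x=[10.5445] v=[-1.9802]
Step 8: x=[10.2183] v=[-2.1746]
Step 9: x=[9.8678] v=[-2.3364]
Step 10: x=[9.4983] v=[-2.4632]
Step 11: x=[9.1154] v=[-2.5530]
Step 12: x=[8.7247] v=[-2.6045]
Step 13: x=[8.3322] v=[-2.6170]
Step 14: x=[7.9437] v=[-2.5902]
Step 15: x=[7.5650] v=[-2.5246]
Step 16: x=[7.2018] v=[-2.4211]
Step 17: x=[6.8596] v=[-2.2813]
Step 18: x=[6.5435] v=[-2.1073]
Step 19: x=[6.2582] v=[-1.9017]
Step 20: x=[6.0081] v=[-1.6675]
Step 21: x=[5.7969] v=[-1.4083]
Step 22: x=[5.6277] v=[-1.1280]
Step 23: x=[5.5031] v=[-0.8308]
Step 24: x=[5.4249] v=[-0.5211]
Step 25: x=[5.3944] v=[-0.2036]
Step 26: x=[5.4120] v=[0.1170]
First v>=0 after going negative at step 26, time=3.9000

Answer: 3.9000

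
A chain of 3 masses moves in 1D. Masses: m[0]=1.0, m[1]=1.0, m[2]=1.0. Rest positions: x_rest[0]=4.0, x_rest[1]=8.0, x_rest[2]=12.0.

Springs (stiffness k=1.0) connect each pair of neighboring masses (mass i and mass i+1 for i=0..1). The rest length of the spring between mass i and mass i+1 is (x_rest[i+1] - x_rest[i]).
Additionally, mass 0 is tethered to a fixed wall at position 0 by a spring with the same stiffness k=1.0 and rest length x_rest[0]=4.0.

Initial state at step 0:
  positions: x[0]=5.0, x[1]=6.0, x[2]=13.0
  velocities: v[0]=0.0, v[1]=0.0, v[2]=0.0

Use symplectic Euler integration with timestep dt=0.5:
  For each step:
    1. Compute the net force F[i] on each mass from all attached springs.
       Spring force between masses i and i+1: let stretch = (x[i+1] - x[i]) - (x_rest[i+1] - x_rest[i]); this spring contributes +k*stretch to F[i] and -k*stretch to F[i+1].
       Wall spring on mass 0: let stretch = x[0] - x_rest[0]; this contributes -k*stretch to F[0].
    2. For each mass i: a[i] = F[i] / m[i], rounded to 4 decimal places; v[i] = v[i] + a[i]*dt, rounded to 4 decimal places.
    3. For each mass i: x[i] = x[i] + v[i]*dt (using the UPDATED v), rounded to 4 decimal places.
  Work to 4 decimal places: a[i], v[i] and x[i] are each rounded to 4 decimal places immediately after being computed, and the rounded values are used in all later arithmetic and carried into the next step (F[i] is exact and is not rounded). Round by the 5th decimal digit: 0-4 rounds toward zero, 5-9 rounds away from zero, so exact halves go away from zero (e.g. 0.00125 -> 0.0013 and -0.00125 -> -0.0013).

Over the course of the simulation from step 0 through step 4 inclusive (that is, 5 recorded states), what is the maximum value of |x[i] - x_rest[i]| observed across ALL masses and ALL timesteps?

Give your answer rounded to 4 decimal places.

Step 0: x=[5.0000 6.0000 13.0000] v=[0.0000 0.0000 0.0000]
Step 1: x=[4.0000 7.5000 12.2500] v=[-2.0000 3.0000 -1.5000]
Step 2: x=[2.8750 9.3125 11.3125] v=[-2.2500 3.6250 -1.8750]
Step 3: x=[2.6406 10.0157 10.8750] v=[-0.4688 1.4063 -0.8750]
Step 4: x=[3.5899 9.0899 11.2227] v=[1.8985 -1.8516 0.6954]
Max displacement = 2.0157

Answer: 2.0157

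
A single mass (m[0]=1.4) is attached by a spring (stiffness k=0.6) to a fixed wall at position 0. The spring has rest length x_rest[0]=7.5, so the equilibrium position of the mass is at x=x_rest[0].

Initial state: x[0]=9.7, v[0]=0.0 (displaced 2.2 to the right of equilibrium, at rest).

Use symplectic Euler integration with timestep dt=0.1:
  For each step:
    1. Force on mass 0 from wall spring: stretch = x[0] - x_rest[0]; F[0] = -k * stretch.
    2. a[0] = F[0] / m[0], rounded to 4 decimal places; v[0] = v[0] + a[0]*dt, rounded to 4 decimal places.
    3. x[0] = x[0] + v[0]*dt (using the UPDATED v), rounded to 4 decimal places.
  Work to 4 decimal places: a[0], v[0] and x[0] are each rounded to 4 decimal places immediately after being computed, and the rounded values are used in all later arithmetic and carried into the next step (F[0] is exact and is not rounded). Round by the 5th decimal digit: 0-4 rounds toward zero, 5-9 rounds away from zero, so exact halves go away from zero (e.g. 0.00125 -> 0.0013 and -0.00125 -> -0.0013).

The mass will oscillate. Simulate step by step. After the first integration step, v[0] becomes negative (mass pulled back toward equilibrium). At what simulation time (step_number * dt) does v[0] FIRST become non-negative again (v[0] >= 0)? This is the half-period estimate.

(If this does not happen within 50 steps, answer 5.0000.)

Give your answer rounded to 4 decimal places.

Answer: 4.8000

Derivation:
Step 0: x=[9.7000] v=[0.0000]
Step 1: x=[9.6906] v=[-0.0943]
Step 2: x=[9.6718] v=[-0.1882]
Step 3: x=[9.6437] v=[-0.2813]
Step 4: x=[9.6064] v=[-0.3732]
Step 5: x=[9.5601] v=[-0.4635]
Step 6: x=[9.5049] v=[-0.5518]
Step 7: x=[9.4411] v=[-0.6377]
Step 8: x=[9.3690] v=[-0.7209]
Step 9: x=[9.2889] v=[-0.8010]
Step 10: x=[9.2011] v=[-0.8777]
Step 11: x=[9.1060] v=[-0.9506]
Step 12: x=[9.0041] v=[-1.0194]
Step 13: x=[8.8957] v=[-1.0839]
Step 14: x=[8.7813] v=[-1.1437]
Step 15: x=[8.6614] v=[-1.1986]
Step 16: x=[8.5366] v=[-1.2484]
Step 17: x=[8.4073] v=[-1.2928]
Step 18: x=[8.2741] v=[-1.3317]
Step 19: x=[8.1376] v=[-1.3649]
Step 20: x=[7.9984] v=[-1.3922]
Step 21: x=[7.8570] v=[-1.4136]
Step 22: x=[7.7141] v=[-1.4289]
Step 23: x=[7.5703] v=[-1.4381]
Step 24: x=[7.4262] v=[-1.4411]
Step 25: x=[7.2824] v=[-1.4379]
Step 26: x=[7.1395] v=[-1.4286]
Step 27: x=[6.9982] v=[-1.4132]
Step 28: x=[6.8590] v=[-1.3917]
Step 29: x=[6.7226] v=[-1.3642]
Step 30: x=[6.5895] v=[-1.3309]
Step 31: x=[6.4603] v=[-1.2919]
Step 32: x=[6.3356] v=[-1.2473]
Step 33: x=[6.2159] v=[-1.1974]
Step 34: x=[6.1017] v=[-1.1424]
Step 35: x=[5.9935] v=[-1.0825]
Step 36: x=[5.8917] v=[-1.0179]
Step 37: x=[5.7968] v=[-0.9490]
Step 38: x=[5.7092] v=[-0.8760]
Step 39: x=[5.6293] v=[-0.7993]
Step 40: x=[5.5574] v=[-0.7191]
Step 41: x=[5.4938] v=[-0.6359]
Step 42: x=[5.4388] v=[-0.5499]
Step 43: x=[5.3926] v=[-0.4616]
Step 44: x=[5.3555] v=[-0.3713]
Step 45: x=[5.3276] v=[-0.2794]
Step 46: x=[5.3090] v=[-0.1863]
Step 47: x=[5.2998] v=[-0.0924]
Step 48: x=[5.3000] v=[0.0019]
First v>=0 after going negative at step 48, time=4.8000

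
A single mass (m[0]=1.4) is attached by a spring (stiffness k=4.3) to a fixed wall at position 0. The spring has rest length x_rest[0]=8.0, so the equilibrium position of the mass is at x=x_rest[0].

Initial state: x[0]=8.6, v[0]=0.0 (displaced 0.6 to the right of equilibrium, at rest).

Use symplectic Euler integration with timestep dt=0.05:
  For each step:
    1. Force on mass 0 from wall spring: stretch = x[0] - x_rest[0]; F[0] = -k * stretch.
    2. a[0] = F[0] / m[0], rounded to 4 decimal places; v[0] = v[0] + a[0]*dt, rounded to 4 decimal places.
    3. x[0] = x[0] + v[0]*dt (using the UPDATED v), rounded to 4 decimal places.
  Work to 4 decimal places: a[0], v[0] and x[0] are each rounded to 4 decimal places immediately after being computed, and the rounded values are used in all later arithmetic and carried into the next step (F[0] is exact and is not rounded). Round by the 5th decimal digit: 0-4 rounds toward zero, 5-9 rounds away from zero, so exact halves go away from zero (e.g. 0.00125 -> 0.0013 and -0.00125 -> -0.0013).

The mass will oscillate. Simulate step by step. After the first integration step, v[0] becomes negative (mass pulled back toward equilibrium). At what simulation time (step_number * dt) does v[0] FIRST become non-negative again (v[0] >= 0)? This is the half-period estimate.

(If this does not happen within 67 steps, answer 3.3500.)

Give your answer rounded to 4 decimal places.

Answer: 1.8000

Derivation:
Step 0: x=[8.6000] v=[0.0000]
Step 1: x=[8.5954] v=[-0.0921]
Step 2: x=[8.5862] v=[-0.1835]
Step 3: x=[8.5725] v=[-0.2735]
Step 4: x=[8.5544] v=[-0.3614]
Step 5: x=[8.5321] v=[-0.4465]
Step 6: x=[8.5057] v=[-0.5282]
Step 7: x=[8.4754] v=[-0.6059]
Step 8: x=[8.4415] v=[-0.6789]
Step 9: x=[8.4042] v=[-0.7467]
Step 10: x=[8.3638] v=[-0.8088]
Step 11: x=[8.3206] v=[-0.8647]
Step 12: x=[8.2749] v=[-0.9139]
Step 13: x=[8.2271] v=[-0.9561]
Step 14: x=[8.1776] v=[-0.9910]
Step 15: x=[8.1267] v=[-1.0183]
Step 16: x=[8.0748] v=[-1.0378]
Step 17: x=[8.0223] v=[-1.0493]
Step 18: x=[7.9697] v=[-1.0527]
Step 19: x=[7.9173] v=[-1.0480]
Step 20: x=[7.8655] v=[-1.0353]
Step 21: x=[7.8148] v=[-1.0146]
Step 22: x=[7.7655] v=[-0.9862]
Step 23: x=[7.7180] v=[-0.9502]
Step 24: x=[7.6727] v=[-0.9069]
Step 25: x=[7.6299] v=[-0.8566]
Step 26: x=[7.5899] v=[-0.7998]
Step 27: x=[7.5531] v=[-0.7368]
Step 28: x=[7.5197] v=[-0.6682]
Step 29: x=[7.4900] v=[-0.5944]
Step 30: x=[7.4642] v=[-0.5161]
Step 31: x=[7.4425] v=[-0.4338]
Step 32: x=[7.4251] v=[-0.3482]
Step 33: x=[7.4121] v=[-0.2599]
Step 34: x=[7.4036] v=[-0.1696]
Step 35: x=[7.3997] v=[-0.0780]
Step 36: x=[7.4004] v=[0.0142]
First v>=0 after going negative at step 36, time=1.8000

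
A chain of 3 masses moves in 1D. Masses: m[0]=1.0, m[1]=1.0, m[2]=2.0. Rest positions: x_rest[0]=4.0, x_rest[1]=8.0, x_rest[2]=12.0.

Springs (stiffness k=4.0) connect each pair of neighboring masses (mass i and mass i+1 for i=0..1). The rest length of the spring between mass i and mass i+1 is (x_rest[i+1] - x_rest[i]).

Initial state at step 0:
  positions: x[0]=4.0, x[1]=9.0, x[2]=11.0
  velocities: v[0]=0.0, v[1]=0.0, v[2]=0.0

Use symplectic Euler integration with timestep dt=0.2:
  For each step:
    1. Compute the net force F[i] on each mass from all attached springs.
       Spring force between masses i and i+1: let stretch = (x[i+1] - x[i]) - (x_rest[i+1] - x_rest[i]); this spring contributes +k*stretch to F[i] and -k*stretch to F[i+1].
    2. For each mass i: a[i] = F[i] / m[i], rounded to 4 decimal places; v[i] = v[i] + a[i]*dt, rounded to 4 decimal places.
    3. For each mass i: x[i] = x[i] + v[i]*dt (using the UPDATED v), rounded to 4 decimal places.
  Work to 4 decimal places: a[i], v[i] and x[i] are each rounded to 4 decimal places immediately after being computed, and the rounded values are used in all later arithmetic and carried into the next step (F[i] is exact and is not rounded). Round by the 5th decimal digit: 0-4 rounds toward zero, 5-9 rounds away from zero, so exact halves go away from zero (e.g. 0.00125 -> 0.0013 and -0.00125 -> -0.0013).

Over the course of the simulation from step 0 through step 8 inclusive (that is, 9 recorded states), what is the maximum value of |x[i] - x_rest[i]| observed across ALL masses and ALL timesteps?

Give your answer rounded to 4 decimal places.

Answer: 1.5916

Derivation:
Step 0: x=[4.0000 9.0000 11.0000] v=[0.0000 0.0000 0.0000]
Step 1: x=[4.1600 8.5200 11.1600] v=[0.8000 -2.4000 0.8000]
Step 2: x=[4.3776 7.7648 11.4288] v=[1.0880 -3.7760 1.3440]
Step 3: x=[4.4972 7.0539 11.7245] v=[0.5978 -3.5546 1.4784]
Step 4: x=[4.3858 6.6812 11.9665] v=[-0.5568 -1.8635 1.2102]
Step 5: x=[4.0017 6.7869 12.1057] v=[-1.9205 0.5284 0.6961]
Step 6: x=[3.4232 7.2980 12.1394] v=[-2.8923 2.5553 0.1686]
Step 7: x=[2.8247 7.9637 12.1058] v=[-2.9925 3.3286 -0.1680]
Step 8: x=[2.4084 8.4699 12.0608] v=[-2.0813 2.5311 -0.2248]
Max displacement = 1.5916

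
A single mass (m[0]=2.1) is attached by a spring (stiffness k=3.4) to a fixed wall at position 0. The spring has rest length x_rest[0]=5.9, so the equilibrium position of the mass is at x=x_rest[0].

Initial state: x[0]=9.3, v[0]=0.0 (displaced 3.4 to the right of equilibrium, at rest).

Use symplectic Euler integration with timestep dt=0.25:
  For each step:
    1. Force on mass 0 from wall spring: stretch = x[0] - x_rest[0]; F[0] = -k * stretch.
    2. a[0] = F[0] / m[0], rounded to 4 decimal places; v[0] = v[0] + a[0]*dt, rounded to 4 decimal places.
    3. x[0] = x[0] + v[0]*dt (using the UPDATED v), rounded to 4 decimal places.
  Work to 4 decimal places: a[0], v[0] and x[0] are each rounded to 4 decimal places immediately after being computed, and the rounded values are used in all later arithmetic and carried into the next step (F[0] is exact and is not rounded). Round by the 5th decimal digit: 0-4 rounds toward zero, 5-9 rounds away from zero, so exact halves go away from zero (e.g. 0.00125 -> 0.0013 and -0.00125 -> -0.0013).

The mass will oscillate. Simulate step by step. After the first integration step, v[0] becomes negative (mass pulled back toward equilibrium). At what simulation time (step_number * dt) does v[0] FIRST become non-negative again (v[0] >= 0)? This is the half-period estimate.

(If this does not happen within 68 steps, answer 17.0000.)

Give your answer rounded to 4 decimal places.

Step 0: x=[9.3000] v=[0.0000]
Step 1: x=[8.9560] v=[-1.3762]
Step 2: x=[8.3027] v=[-2.6132]
Step 3: x=[7.4063] v=[-3.5857]
Step 4: x=[6.3575] v=[-4.1954]
Step 5: x=[5.2624] v=[-4.3806]
Step 6: x=[4.2318] v=[-4.1225]
Step 7: x=[3.3700] v=[-3.4473]
Step 8: x=[2.7642] v=[-2.4233]
Step 9: x=[2.4757] v=[-1.1541]
Step 10: x=[2.5337] v=[0.2319]
First v>=0 after going negative at step 10, time=2.5000

Answer: 2.5000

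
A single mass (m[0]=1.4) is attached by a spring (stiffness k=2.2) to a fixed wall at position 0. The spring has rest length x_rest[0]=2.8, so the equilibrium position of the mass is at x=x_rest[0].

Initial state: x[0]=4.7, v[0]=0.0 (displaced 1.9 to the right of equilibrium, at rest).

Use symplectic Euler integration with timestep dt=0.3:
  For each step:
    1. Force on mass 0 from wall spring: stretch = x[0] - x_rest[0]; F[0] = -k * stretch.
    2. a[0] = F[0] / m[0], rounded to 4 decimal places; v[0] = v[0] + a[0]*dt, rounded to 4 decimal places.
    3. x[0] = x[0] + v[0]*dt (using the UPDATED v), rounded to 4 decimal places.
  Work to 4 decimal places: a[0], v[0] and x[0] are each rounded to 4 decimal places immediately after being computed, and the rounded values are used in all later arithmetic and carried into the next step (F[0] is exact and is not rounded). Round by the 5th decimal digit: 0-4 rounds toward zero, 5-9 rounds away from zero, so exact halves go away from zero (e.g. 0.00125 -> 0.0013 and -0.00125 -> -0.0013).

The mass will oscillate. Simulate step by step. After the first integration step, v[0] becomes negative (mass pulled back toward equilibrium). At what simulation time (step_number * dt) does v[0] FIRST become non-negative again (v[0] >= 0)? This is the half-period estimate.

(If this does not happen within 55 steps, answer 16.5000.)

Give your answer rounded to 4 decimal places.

Answer: 2.7000

Derivation:
Step 0: x=[4.7000] v=[0.0000]
Step 1: x=[4.4313] v=[-0.8957]
Step 2: x=[3.9319] v=[-1.6648]
Step 3: x=[3.2724] v=[-2.1984]
Step 4: x=[2.5461] v=[-2.4211]
Step 5: x=[1.8557] v=[-2.3014]
Step 6: x=[1.2988] v=[-1.8562]
Step 7: x=[0.9543] v=[-1.1485]
Step 8: x=[0.8708] v=[-0.2784]
Step 9: x=[1.0601] v=[0.6311]
First v>=0 after going negative at step 9, time=2.7000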